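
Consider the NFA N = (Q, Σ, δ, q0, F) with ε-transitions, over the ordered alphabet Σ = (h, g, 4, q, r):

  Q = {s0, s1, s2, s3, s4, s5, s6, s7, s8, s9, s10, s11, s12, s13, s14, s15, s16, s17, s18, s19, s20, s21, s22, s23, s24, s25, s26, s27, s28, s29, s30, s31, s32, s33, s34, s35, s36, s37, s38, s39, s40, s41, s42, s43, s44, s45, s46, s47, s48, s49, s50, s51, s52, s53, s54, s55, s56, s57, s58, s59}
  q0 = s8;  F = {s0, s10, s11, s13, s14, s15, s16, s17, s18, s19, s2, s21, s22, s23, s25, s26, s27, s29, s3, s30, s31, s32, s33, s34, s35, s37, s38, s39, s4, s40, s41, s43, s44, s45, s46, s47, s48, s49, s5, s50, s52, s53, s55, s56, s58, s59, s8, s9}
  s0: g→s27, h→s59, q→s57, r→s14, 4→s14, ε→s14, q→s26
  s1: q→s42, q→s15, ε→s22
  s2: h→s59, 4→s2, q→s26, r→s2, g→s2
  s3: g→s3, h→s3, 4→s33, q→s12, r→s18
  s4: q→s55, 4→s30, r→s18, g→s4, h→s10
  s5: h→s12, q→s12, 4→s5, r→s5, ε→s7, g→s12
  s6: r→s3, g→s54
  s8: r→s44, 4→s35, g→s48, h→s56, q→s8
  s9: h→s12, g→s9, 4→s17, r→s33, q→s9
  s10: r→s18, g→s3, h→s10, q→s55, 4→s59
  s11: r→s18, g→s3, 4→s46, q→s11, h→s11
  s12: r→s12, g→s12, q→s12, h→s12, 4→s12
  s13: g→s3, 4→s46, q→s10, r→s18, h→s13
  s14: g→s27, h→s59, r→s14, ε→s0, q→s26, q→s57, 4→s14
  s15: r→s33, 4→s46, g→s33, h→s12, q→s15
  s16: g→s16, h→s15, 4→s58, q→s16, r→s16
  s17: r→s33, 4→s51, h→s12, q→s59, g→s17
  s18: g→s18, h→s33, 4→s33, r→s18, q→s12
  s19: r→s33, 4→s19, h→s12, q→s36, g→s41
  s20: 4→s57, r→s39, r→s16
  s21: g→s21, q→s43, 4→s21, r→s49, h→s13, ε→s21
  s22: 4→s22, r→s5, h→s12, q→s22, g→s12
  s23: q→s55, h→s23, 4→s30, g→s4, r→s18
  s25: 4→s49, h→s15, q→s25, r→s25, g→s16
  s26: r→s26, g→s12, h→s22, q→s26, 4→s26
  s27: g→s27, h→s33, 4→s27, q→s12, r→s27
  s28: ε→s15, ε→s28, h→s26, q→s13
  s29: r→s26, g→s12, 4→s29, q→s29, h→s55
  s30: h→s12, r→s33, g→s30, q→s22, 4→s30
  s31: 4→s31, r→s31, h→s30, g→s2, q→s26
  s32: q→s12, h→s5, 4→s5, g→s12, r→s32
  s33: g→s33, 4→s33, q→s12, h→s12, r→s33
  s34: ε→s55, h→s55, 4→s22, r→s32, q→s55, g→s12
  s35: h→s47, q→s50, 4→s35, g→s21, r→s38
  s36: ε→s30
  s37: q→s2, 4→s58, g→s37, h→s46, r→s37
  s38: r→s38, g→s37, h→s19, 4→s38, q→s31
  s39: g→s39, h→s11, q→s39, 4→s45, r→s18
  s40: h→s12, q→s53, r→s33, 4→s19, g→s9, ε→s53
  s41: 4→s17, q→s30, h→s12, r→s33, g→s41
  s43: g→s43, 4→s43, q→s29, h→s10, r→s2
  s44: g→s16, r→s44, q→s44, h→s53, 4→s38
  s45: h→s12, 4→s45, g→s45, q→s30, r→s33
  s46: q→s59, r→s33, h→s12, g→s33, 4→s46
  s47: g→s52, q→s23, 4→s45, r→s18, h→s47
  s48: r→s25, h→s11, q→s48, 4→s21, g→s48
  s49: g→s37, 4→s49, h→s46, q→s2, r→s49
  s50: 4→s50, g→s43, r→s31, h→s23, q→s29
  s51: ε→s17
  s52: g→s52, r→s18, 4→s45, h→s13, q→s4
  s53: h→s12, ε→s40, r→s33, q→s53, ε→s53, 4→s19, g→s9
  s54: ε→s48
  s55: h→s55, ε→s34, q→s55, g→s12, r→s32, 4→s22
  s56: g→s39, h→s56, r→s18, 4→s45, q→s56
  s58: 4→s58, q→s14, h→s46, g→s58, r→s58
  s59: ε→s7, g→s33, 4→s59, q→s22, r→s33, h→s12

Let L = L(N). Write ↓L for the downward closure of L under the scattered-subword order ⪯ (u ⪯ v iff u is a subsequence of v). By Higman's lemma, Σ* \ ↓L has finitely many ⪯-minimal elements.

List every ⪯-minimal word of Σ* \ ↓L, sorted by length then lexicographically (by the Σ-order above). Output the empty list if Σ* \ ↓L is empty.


min(Σ*\↓L) = [h4h, hrq, rhh, ghgq, 4qqg, rg4qgq].

|Q|=60, |F|=48, |δ|=272 (16 ε).
min D↑ (46 st, q0=0, F={16}): 0:h→1,g→2,4→3,q→0,r→4 1:h→1,g→5,4→6,q→1,r→7 2:h→8,g→2,4→9,q→2,r→10 3:h→11,g→9,4→3,q→12,r→13 4:h→14,g→15,4→13,q→4,r→4 5:h→8,g→5,4→6,q→5,r→7 6:h→16,g→6,4→6,q→17,r→18 7:h→18,g→7,4→18,q→16,r→7 8:h→8,g→19,4→20,q→8,r→7 9:h→21,g→9,4→9,q→22,r→23 10:h→24,g→15,4→23,q→10,r→10 11:h→11,g→25,4→6,q→26,r→7 12:h→26,g→22,4→12,q→27,r→28 13:h→29,g→30,4→13,q→28,r→13 14:h→16,g→31,4→29,q→14,r→18 15:h→24,g→15,4→32,q→15,r→15 16:h→16,g→16,4→16,q→16,r→16 17:h→16,g→17,4→17,q→33,r→18 18:h→16,g→18,4→18,q→16,r→18 19:h→19,g→19,4→18,q→16,r→7 20:h→16,g→18,4→20,q→34,r→18 21:h→21,g→19,4→20,q→35,r→7 22:h→35,g→22,4→22,q→27,r→36 23:h→20,g→30,4→23,q→36,r→23 24:h→16,g→18,4→20,q→24,r→18 25:h→21,g→25,4→6,q→37,r→7 26:h→26,g→37,4→17,q→38,r→7 27:h→38,g→16,4→27,q→27,r→39 28:h→17,g→36,4→28,q→39,r→28 29:h→16,g→40,4→29,q→17,r→18 30:h→20,g→30,4→32,q→36,r→30 31:h→16,g→31,4→41,q→31,r→18 32:h→20,g→32,4→32,q→42,r→32 33:h→16,g→16,4→33,q→33,r→43 34:h→16,g→18,4→34,q→33,r→18 35:h→35,g→19,4→34,q→38,r→7 36:h→34,g→36,4→36,q→39,r→36 37:h→35,g→37,4→17,q→38,r→7 38:h→38,g→16,4→33,q→38,r→44 39:h→33,g→16,4→39,q→39,r→39 40:h→16,g→40,4→41,q→17,r→18 41:h→16,g→41,4→41,q→34,r→18 42:h→34,g→45,4→42,q→39,r→42 43:h→16,g→16,4→43,q→16,r→43 44:h→43,g→16,4→43,q→16,r→44 45:h→18,g→45,4→45,q→16,r→45.
'h4h': N↓-sim [53, 32, 14, 1] end={s12} rej; 3/3 deletions ∈↓L.
'hrq': N↓-sim [53, 32, 6, 1] end={s12} ∉↓L; 3/3 del acc.
'rhh': |S_i|=[53, 33, 17, 1] end={s12} — reject; 3/3 del acc.
'ghgq': N↓-sim [53, 40, 16, 4, 1] end={s12} rej; 4/4 del acc.
'4qqg': N↓-sim [53, 41, 26, 10, 1] end={s12} rej; 4/4 del acc.
'rg4qgq': run [53, 33, 23, 17, 11, 3, 1] end={s12} rej; 6/6 deletions ∈↓L.
6 obstructions.


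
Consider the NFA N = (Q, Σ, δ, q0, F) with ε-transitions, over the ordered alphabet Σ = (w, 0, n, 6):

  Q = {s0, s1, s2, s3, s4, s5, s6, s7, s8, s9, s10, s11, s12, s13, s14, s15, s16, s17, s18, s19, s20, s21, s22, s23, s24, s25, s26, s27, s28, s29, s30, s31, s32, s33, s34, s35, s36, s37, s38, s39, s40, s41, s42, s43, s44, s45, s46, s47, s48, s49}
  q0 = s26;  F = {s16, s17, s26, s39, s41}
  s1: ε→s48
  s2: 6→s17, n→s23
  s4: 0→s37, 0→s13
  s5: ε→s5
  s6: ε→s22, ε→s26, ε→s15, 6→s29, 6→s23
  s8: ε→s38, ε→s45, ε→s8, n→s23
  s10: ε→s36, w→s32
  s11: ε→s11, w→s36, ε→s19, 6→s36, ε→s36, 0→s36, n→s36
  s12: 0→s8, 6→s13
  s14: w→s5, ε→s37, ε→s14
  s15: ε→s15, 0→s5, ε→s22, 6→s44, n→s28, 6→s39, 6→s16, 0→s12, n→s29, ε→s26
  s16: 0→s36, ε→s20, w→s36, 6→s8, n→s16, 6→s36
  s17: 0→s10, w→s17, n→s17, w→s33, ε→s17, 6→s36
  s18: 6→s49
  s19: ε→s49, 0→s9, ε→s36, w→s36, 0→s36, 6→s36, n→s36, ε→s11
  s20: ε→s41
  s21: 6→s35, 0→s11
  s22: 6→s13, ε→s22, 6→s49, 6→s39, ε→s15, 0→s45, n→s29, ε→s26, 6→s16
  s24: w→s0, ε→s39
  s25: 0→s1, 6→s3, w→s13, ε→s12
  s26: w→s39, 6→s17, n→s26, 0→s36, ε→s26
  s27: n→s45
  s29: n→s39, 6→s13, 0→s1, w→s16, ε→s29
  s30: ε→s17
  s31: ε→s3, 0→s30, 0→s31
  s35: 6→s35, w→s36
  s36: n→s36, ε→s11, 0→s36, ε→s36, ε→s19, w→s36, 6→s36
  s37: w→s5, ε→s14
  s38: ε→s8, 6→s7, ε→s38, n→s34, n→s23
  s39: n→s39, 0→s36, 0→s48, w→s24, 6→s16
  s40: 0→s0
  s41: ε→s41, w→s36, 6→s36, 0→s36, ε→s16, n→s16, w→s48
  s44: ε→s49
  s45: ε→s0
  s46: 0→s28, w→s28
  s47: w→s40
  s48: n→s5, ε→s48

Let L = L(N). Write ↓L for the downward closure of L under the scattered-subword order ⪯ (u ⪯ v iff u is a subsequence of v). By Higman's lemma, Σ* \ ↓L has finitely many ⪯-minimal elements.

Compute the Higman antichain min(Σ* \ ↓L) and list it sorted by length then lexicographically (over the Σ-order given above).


A = [0, 66, w6w].

|Q|=50, |F|=5, |δ|=129 (43 ε).
min D↑ (5 st, q0=0, F={2}): 0:w→1,0→2,n→0,6→3 1:w→1,0→2,n→1,6→4 2:w→2,0→2,n→2,6→2 3:w→3,0→2,n→3,6→2 4:w→2,0→2,n→4,6→2 (ε-aug+det+¬).
'0': run [24, 9] end={s10,s11,s19,s32,s36,s48,s49,s5,s9} — reject; 1/1 del acc.
'66': |S_i|=[24, 21, 12] end={s0,s11,s19,s23,s34,s36,s38,s45,s49,s7,s8,s9} — reject; 2/2 del acc.
'w6w': N↓-sim [24, 23, 17, 7] end={s11,s19,s36,s48,s49,s5,s9} rej; 3/3 single-dels accept.
3 obstructions.


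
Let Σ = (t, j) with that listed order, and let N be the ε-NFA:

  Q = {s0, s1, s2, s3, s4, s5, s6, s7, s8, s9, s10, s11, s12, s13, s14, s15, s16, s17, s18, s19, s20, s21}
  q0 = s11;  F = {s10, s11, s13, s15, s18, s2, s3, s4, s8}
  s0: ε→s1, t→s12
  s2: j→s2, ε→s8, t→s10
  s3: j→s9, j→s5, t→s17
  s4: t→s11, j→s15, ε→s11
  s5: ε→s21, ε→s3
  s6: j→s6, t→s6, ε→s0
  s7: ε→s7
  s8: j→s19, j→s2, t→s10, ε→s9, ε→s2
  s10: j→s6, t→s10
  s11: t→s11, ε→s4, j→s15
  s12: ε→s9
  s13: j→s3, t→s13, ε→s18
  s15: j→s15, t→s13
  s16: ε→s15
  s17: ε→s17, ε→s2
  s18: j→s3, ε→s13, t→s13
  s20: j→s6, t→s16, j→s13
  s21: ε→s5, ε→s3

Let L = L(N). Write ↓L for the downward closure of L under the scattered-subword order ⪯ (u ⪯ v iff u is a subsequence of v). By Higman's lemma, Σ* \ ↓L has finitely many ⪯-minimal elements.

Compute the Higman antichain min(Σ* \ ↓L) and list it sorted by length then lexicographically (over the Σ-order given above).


|Q|=22, |F|=9, |δ|=44 (18 ε).
min D↑ (7 st, q0=0, F={6}): 0:t→0,j→1 1:t→2,j→1 2:t→2,j→3 3:t→4,j→3 4:t→5,j→4 5:t→5,j→6 6:t→6,j→6 (ε-aug+det+¬).
'jtjttj': N↓-sim [18, 16, 15, 13, 10, 6, 5] end={s0,s1,s12,s6,s9} rej; 6/6 deletions ∈↓L.
1 minimals (antichain).

min(Σ*\↓L) = [jtjttj].


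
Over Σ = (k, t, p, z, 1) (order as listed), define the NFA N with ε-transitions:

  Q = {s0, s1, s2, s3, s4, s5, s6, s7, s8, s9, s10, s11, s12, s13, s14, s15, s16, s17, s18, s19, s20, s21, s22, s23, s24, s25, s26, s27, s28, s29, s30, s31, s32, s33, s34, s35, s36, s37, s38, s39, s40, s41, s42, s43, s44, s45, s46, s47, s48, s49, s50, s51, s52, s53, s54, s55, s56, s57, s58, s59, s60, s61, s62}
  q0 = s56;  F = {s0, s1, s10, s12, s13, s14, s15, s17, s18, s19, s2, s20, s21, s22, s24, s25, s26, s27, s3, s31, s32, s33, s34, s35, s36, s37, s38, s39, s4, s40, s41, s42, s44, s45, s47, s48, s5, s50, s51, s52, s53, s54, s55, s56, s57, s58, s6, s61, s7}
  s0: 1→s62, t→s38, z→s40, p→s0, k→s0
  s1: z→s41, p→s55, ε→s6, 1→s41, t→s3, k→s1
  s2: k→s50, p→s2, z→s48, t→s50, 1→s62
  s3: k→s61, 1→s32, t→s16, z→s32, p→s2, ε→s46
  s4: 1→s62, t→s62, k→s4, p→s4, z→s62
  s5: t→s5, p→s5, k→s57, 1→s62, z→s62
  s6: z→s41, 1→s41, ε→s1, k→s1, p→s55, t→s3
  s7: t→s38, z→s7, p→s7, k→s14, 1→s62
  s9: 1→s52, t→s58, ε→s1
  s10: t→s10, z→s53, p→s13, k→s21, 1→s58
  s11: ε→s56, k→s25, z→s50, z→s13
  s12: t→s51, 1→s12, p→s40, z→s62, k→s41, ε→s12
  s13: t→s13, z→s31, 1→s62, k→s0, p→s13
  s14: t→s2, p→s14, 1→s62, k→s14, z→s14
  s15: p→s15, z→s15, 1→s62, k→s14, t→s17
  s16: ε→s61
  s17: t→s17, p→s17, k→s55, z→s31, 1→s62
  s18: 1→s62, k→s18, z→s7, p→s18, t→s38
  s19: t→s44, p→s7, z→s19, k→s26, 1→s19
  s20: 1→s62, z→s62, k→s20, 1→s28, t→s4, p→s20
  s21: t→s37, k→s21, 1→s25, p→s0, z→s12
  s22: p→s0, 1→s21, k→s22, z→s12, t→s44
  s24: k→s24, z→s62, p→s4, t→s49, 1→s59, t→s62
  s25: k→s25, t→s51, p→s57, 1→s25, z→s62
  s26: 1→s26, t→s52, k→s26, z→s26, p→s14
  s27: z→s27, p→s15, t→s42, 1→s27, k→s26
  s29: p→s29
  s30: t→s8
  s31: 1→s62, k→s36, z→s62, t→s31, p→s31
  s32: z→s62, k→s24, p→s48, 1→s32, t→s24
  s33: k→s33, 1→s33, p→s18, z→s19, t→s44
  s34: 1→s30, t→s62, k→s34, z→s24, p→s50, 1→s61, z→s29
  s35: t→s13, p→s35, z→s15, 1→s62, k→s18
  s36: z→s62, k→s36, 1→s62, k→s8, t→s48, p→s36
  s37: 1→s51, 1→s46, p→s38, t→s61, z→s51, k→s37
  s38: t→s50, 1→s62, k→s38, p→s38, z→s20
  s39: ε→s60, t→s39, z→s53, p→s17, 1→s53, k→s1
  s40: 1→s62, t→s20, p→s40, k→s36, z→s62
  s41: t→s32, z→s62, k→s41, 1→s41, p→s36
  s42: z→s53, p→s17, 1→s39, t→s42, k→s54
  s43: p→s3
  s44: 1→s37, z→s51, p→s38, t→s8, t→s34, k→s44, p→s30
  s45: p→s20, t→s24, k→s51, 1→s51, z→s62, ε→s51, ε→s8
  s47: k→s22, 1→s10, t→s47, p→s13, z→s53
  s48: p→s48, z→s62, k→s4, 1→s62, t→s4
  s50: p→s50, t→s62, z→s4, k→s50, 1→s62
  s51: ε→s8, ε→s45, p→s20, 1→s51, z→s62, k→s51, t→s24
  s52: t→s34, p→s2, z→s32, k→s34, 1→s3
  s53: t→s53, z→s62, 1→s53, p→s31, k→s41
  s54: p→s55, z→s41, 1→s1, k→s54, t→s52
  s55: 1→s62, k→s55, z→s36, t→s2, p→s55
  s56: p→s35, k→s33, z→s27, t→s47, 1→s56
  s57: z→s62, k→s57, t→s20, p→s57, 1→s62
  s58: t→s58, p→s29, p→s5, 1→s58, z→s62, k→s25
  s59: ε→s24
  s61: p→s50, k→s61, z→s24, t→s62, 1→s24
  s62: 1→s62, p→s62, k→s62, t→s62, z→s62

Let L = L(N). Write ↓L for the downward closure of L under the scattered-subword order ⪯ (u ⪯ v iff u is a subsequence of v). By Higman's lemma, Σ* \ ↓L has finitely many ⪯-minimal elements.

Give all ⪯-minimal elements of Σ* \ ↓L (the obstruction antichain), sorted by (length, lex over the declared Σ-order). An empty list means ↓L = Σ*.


|Q|=63, |F|=49, |δ|=280 (13 ε).
min D↑ (48 st, q0=0, F={13}): 0:k→1,t→2,p→3,z→4,1→0 1:k→1,t→5,p→6,z→7,1→1 2:k→8,t→2,p→9,z→10,1→11 3:k→6,t→9,p→3,z→12,1→13 4:k→14,t→15,p→12,z→4,1→4 5:k→5,t→16,p→17,z→18,1→19 6:k→6,t→17,p→6,z→20,1→13 7:k→14,t→5,p→20,z→7,1→7 8:k→8,t→5,p→21,z→22,1→23 9:k→21,t→9,p→9,z→24,1→13 10:k→25,t→10,p→24,z→13,1→10 11:k→23,t→11,p→9,z→10,1→26 12:k→27,t→28,p→12,z→12,1→13 13:k→13,t→13,p→13,z→13,1→13 14:k→14,t→29,p→27,z→14,1→14 15:k→30,t→15,p→28,z→10,1→31 16:k→16,t→13,p→32,z→33,1→34 17:k→17,t→32,p→17,z→35,1→13 18:k→18,t→33,p→35,z→13,1→18 19:k→19,t→34,p→17,z→18,1→18 20:k→27,t→17,p→20,z→20,1→13 21:k→21,t→17,p→21,z→36,1→13 22:k→25,t→18,p→36,z→13,1→22 23:k→23,t→19,p→21,z→22,1→37 24:k→38,t→24,p→24,z→13,1→13 25:k→25,t→39,p→38,z→13,1→25 26:k→37,t→26,p→40,z→13,1→26 27:k→27,t→41,p→27,z→27,1→13 28:k→42,t→28,p→28,z→24,1→13 29:k→16,t→16,p→41,z→39,1→43 30:k→30,t→29,p→42,z→25,1→44 31:k→44,t→31,p→28,z→10,1→10 32:k→32,t→13,p→32,z→45,1→13 33:k→33,t→13,p→45,z→13,1→33 34:k→34,t→13,p→32,z→33,1→33 35:k→35,t→45,p→35,z→13,1→13 36:k→38,t→35,p→36,z→13,1→13 37:k→37,t→18,p→46,z→13,1→37 38:k→38,t→47,p→38,z→13,1→13 39:k→33,t→33,p→47,z→13,1→39 40:k→46,t→40,p→40,z→13,1→13 41:k→32,t→32,p→41,z→47,1→13 42:k→42,t→41,p→42,z→38,1→13 43:k→34,t→34,p→41,z→39,1→39 44:k→44,t→43,p→42,z→25,1→25 45:k→45,t→13,p→45,z→13,1→13 46:k→46,t→35,p→46,z→13,1→13 47:k→45,t→45,p→47,z→13,1→13 (ε-aug+det+¬).
'p1': |S_i|=[59, 25, 2] end={s28,s62} ∉↓L; 2/2 single-dels accept.
'tzz': run [59, 49, 19, 1] end={s62} ∉↓L; 3/3 deletions ∈↓L.
'kttt': run [59, 44, 25, 12, 3] end={s49,s62,s8} rej; 4/4 single-dels accept.
't11z': N↓-sim [59, 49, 42, 24, 1] end={s62} rej; 4/4 del acc.
'zktkt': N↓-sim [59, 45, 33, 18, 11, 3] end={s49,s62,s8} — reject; 5/5 single-dels accept.
5 obstructions.

min(Σ*\↓L) = [p1, tzz, kttt, t11z, zktkt].


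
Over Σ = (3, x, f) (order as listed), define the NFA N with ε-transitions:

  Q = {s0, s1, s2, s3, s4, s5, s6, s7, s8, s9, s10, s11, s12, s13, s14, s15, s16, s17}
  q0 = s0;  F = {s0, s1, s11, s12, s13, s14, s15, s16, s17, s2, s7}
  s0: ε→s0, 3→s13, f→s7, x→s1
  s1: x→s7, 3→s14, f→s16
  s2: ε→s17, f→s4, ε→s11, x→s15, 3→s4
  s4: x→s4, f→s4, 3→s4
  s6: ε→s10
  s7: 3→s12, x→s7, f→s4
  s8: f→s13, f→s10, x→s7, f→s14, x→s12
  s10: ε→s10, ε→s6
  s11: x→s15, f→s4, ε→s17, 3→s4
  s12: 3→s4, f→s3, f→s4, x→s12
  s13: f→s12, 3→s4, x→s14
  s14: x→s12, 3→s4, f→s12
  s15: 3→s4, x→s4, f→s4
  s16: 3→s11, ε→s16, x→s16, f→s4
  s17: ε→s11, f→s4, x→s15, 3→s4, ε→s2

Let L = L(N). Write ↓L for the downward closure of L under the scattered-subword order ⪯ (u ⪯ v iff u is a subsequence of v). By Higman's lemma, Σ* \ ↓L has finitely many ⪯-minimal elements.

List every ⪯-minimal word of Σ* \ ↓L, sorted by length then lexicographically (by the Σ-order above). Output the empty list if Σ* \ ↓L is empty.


|Q|=18, |F|=11, |δ|=52 (10 ε).
min D↑ (10 st, q0=0, F={4}): 0:3→1,x→2,f→3 1:3→4,x→5,f→6 2:3→5,x→3,f→7 3:3→6,x→3,f→4 4:3→4,x→4,f→4 5:3→4,x→6,f→6 6:3→4,x→6,f→4 7:3→8,x→7,f→4 8:3→4,x→9,f→4 9:3→4,x→4,f→4 (ε-aug+det+¬).
'33': |S_i|=[13, 9, 1] end={s4} ∉↓L; 2/2 single-dels accept.
'ff': N↓-sim [13, 9, 2] end={s3,s4} ∉↓L; 2/2 del acc.
'xxf': |S_i|=[13, 11, 9, 2] end={s3,s4} — reject; 3/3 single-dels accept.
'xf3xx': |S_i|=[13, 11, 8, 5, 2, 1] end={s4} rej; 5/5 deletions ∈↓L.
4 words, ⪯-incomp.

A = [33, ff, xxf, xf3xx].


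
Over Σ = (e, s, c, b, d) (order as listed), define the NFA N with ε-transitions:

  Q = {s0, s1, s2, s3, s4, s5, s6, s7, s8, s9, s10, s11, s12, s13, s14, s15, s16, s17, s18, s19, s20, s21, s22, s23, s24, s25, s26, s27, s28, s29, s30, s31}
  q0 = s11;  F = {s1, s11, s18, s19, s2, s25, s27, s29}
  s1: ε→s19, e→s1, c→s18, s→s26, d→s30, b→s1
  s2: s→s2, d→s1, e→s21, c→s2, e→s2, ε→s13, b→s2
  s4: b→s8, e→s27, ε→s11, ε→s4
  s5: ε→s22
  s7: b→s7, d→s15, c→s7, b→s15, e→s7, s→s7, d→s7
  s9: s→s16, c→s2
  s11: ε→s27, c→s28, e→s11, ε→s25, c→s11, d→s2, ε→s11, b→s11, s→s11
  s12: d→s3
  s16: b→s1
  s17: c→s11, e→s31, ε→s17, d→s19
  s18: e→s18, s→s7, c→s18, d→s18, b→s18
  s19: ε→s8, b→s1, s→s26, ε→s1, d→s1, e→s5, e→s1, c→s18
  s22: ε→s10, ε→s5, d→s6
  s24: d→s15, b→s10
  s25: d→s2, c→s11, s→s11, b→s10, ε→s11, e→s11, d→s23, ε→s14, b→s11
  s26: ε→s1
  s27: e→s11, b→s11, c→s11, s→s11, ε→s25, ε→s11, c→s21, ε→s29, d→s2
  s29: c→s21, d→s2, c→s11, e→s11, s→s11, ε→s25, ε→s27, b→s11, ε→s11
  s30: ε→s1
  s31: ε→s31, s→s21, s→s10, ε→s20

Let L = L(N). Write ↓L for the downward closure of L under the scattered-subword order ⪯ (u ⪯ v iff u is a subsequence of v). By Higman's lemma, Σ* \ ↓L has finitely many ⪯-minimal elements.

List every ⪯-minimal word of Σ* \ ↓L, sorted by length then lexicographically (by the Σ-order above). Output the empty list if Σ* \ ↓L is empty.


Antichain: [ddcs].

|Q|=32, |F|=8, |δ|=93 (25 ε).
min D↑ (5 st, q0=0, F={4}): 0:e→0,s→0,c→0,b→0,d→1 1:e→1,s→1,c→1,b→1,d→2 2:e→2,s→2,c→3,b→2,d→2 3:e→3,s→4,c→3,b→3,d→3 4:e→4,s→4,c→4,b→4,d→4.
'ddcs': N↓-sim [22, 16, 12, 3, 2] end={s15,s7} ∉↓L; 4/4 del acc.
1 minimals (antichain).


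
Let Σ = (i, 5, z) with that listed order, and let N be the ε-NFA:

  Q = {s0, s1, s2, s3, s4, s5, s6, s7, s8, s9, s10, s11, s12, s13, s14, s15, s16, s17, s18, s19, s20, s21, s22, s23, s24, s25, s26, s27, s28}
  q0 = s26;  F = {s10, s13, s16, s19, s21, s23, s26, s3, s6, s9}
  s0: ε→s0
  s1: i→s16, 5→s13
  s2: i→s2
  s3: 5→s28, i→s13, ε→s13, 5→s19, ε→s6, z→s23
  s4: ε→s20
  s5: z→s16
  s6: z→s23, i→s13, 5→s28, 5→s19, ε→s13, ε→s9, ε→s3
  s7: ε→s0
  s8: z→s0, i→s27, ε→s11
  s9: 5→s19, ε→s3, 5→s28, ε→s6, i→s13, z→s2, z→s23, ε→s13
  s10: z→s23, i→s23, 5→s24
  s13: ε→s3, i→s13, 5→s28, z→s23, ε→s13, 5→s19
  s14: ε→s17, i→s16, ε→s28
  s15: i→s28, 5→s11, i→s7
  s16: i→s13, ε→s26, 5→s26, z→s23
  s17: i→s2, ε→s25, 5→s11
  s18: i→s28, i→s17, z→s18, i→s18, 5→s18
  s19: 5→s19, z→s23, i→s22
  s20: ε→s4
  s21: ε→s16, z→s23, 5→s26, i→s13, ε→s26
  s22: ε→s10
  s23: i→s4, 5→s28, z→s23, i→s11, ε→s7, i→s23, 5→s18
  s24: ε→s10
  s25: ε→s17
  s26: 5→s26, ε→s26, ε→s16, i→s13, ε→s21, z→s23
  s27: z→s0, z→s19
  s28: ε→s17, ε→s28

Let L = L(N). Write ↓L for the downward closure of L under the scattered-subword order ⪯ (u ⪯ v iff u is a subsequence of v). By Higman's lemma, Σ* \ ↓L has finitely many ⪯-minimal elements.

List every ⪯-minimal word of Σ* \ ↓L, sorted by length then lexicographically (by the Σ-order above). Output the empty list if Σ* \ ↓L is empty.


min(Σ*\↓L) = [z5, i5ii5].

|Q|=29, |F|=10, |δ|=87 (30 ε).
min D↑ (6 st, q0=0, F={4}): 0:i→1,5→0,z→2 1:i→1,5→3,z→2 2:i→2,5→4,z→2 3:i→5,5→3,z→2 4:i→4,5→4,z→4 5:i→2,5→5,z→2.
'z5': N↓-sim [22, 11, 6] end={s11,s17,s18,s2,s25,s28} rej; 2/2 single-dels accept.
'i5ii5': |S_i|=[22, 19, 15, 14, 11, 6] end={s11,s17,s18,s2,s25,s28} ∉↓L; 5/5 single-dels accept.
2 obstructions.


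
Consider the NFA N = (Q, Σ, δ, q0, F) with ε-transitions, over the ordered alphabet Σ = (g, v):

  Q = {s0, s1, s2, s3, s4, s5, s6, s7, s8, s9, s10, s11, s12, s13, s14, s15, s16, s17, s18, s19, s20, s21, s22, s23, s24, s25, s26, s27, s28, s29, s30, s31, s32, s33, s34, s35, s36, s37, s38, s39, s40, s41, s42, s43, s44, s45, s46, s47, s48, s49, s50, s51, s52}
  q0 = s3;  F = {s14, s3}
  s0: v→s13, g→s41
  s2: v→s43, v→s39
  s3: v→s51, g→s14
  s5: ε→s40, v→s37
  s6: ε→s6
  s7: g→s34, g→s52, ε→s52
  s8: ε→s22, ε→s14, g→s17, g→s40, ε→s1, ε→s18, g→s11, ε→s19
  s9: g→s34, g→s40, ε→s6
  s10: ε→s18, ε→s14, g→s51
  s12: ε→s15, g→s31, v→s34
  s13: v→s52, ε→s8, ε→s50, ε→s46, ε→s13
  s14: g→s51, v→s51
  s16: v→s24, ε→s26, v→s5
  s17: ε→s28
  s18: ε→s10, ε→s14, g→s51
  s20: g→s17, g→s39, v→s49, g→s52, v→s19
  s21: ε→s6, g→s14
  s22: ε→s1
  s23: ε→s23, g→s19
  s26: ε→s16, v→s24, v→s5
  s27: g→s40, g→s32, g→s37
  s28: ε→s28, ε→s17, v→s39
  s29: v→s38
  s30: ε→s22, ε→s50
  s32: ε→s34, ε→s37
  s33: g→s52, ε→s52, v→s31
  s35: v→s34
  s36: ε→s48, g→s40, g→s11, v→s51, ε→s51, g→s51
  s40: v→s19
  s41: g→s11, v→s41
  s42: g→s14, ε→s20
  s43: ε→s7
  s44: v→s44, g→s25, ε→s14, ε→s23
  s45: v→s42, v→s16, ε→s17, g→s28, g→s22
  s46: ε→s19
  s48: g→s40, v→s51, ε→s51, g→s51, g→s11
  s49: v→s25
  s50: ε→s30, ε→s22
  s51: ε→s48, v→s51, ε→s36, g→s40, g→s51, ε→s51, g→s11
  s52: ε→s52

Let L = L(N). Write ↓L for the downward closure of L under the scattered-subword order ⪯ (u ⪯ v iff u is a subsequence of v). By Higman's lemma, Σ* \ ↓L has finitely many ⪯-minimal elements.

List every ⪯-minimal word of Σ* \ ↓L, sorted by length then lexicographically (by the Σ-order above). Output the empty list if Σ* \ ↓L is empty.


|Q|=53, |F|=2, |δ|=109 (46 ε).
min D↑ (3 st, q0=0, F={2}): 0:g→1,v→2 1:g→2,v→2 2:g→2,v→2.
'v': N↓-sim [8, 6] end={s11,s19,s36,s40,s48,s51} ∉↓L; 1/1 deletions ∈↓L.
'gg': run [8, 7, 6] end={s11,s19,s36,s40,s48,s51} rej; 2/2 del acc.
2 minimals (antichain).

Antichain: [v, gg].


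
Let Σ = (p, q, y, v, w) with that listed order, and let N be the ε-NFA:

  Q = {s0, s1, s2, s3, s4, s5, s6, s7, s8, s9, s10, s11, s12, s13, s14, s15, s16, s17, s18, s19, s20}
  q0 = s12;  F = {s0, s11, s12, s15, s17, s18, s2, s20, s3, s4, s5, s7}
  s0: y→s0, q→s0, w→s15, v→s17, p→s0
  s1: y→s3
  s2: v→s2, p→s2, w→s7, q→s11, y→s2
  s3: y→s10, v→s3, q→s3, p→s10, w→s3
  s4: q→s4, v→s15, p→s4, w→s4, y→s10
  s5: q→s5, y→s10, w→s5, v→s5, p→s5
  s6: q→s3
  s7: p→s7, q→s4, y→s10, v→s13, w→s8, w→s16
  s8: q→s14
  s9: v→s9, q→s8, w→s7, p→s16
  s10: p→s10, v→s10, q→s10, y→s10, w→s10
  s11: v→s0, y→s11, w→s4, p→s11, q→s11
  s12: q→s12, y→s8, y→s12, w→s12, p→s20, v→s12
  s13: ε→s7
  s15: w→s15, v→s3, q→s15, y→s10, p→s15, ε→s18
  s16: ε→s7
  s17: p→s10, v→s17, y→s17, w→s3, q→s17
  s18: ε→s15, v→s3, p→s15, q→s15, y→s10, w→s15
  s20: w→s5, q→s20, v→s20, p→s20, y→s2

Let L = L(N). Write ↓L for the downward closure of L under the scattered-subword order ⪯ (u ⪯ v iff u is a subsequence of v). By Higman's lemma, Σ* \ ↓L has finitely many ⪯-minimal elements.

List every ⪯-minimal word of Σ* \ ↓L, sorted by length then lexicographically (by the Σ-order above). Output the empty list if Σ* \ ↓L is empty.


A = [pwy, pyqvvp].

|Q|=21, |F|=12, |δ|=78 (4 ε).
min D↑ (12 st, q0=0, F={6}): 0:p→1,q→0,y→0,v→0,w→0 1:p→1,q→1,y→2,v→1,w→3 2:p→2,q→4,y→2,v→2,w→5 3:p→3,q→3,y→6,v→3,w→3 4:p→4,q→4,y→4,v→7,w→8 5:p→5,q→8,y→6,v→5,w→5 6:p→6,q→6,y→6,v→6,w→6 7:p→7,q→7,y→7,v→9,w→10 8:p→8,q→8,y→6,v→10,w→8 9:p→6,q→9,y→9,v→9,w→11 10:p→10,q→10,y→6,v→11,w→10 11:p→6,q→11,y→6,v→11,w→11.
'pwy': |S_i|=[17, 16, 11, 1] end={s10} rej; 3/3 single-dels accept.
'pyqvvp': |S_i|=[17, 16, 14, 9, 6, 3, 1] end={s10} ∉↓L; 6/6 single-dels accept.
2 obstructions.


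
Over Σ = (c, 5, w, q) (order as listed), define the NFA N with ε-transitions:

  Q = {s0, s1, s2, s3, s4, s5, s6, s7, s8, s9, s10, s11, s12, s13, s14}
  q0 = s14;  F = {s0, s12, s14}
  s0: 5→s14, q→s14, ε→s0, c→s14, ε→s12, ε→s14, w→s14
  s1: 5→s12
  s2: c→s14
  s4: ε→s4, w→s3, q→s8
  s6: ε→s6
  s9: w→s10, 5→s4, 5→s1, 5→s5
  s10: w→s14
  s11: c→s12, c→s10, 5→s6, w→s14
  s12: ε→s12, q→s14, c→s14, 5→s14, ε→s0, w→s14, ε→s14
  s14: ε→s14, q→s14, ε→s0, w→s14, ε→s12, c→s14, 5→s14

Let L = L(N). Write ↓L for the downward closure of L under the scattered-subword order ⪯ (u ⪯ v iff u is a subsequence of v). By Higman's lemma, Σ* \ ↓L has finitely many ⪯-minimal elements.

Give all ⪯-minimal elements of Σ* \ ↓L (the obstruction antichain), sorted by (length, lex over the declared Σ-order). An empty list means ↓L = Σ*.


A = [].

|Q|=15, |F|=3, |δ|=36 (11 ε).
min D↑ (1 st, q0=0, F={}): 0:c→0,5→0,w→0,q→0.
L(D↑) = ∅; no obstructions.


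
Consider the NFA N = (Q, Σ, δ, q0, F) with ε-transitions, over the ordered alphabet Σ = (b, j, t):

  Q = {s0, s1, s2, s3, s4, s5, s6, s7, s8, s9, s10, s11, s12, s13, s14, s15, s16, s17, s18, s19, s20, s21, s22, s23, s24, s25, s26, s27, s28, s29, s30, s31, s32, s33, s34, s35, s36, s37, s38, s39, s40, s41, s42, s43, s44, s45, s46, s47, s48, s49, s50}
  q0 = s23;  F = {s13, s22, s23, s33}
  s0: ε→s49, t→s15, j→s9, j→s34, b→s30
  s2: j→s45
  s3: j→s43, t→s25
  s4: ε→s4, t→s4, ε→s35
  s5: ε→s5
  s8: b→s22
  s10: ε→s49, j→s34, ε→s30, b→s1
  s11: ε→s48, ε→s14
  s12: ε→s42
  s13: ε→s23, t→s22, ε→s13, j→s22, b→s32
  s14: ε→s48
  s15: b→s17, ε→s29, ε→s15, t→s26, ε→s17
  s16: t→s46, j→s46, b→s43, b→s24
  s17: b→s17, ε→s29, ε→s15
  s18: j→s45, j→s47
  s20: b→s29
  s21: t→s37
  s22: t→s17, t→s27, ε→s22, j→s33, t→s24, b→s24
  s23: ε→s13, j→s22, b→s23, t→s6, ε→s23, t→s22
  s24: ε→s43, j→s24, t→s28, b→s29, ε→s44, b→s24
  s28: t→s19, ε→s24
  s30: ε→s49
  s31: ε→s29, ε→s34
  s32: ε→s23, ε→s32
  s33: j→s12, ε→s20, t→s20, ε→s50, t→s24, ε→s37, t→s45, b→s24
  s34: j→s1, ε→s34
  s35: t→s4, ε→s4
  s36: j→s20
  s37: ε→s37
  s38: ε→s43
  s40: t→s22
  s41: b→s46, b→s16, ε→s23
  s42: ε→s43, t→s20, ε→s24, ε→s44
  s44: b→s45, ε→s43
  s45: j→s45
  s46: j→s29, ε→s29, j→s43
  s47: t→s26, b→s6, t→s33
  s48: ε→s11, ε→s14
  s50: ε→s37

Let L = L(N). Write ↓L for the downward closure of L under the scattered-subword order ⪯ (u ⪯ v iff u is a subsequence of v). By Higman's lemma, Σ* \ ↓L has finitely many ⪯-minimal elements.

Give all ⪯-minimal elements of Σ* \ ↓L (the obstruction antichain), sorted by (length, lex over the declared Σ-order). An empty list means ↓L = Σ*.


Antichain: [jb, jt, tb, tt, jjj, tjj].

|Q|=51, |F|=4, |δ|=102 (44 ε).
min D↑ (4 st, q0=0, F={2}): 0:b→0,j→1,t→1 1:b→2,j→3,t→2 2:b→2,j→2,t→2 3:b→2,j→2,t→2 [Hopcroft].
'jb': N↓-sim [22, 18, 10] end={s15,s17,s19,s24,s26,s28,s29,s43,s44,s45} — reject; 2/2 single-dels accept.
'jt': |S_i|=[22, 18, 12] end={s15,s17,s19,s20,s24,s26,s27,s28,s29,s43,s44,s45} rej; 2/2 del acc.
'tb': run [22, 19, 10] end={s15,s17,s19,s24,s26,s28,s29,s43,s44,s45} rej; 2/2 single-dels accept.
'tt': |S_i|=[22, 19, 12] end={s15,s17,s19,s20,s24,s26,s27,s28,s29,s43,s44,s45} — reject; 2/2 del acc.
'jjj': |S_i|=[22, 18, 13, 10] end={s12,s19,s20,s24,s28,s29,s42,s43,s44,s45} rej; 3/3 deletions ∈↓L.
'tjj': run [22, 19, 13, 10] end={s12,s19,s20,s24,s28,s29,s42,s43,s44,s45} — reject; 3/3 del acc.
6 obstructions.


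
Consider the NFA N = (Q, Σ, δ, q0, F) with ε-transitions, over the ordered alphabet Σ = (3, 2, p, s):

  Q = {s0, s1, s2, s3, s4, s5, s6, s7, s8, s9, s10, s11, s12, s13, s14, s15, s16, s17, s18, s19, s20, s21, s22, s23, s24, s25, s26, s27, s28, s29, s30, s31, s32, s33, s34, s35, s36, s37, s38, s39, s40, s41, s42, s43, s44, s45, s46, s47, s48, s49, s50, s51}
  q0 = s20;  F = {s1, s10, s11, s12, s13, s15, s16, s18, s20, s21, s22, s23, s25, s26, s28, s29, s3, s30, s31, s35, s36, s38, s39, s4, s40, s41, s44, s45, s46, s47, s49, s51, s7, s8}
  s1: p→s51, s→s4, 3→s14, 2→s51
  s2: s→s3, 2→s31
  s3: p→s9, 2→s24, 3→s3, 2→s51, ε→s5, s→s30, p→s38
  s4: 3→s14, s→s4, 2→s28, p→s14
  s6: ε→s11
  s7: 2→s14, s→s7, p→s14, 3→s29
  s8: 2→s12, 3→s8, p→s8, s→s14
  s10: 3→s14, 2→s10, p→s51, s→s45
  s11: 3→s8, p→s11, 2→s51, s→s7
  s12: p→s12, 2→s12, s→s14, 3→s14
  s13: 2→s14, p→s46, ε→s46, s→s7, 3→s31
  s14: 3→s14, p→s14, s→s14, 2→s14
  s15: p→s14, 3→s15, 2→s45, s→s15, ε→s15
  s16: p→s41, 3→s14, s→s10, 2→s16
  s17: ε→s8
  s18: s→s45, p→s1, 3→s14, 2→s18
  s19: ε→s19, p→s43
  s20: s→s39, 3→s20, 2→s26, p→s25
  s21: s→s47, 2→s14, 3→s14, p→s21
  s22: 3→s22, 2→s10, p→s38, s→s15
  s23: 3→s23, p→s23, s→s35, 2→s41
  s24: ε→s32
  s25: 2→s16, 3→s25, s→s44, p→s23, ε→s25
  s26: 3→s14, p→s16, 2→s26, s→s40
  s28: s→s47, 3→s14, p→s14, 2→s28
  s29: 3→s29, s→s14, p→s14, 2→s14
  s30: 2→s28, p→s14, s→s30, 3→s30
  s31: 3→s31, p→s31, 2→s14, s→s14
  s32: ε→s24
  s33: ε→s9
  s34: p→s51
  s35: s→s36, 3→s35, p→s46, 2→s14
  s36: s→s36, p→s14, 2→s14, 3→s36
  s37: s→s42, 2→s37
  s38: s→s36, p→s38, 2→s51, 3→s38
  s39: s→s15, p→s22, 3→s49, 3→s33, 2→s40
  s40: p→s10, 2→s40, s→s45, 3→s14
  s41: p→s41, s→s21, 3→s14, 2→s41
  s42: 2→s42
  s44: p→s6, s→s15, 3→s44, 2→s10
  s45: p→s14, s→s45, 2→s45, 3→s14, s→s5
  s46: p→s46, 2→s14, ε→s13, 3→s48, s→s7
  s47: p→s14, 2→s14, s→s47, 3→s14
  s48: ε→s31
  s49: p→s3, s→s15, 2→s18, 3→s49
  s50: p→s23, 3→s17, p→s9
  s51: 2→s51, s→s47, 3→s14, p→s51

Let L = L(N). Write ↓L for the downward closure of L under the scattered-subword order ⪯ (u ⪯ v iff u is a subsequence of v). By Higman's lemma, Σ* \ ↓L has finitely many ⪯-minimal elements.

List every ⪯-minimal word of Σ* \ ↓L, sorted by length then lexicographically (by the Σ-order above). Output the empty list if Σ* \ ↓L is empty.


|Q|=52, |F|=34, |δ|=166 (12 ε).
min D↑ (34 st, q0=0, F={4}): 0:3→0,2→1,p→2,s→3 1:3→4,2→1,p→5,s→6 2:3→2,2→5,p→7,s→8 3:3→9,2→6,p→10,s→11 4:3→4,2→4,p→4,s→4 5:3→4,2→5,p→12,s→13 6:3→4,2→6,p→13,s→14 7:3→7,2→12,p→7,s→15 8:3→8,2→13,p→16,s→11 9:3→9,2→17,p→18,s→11 10:3→10,2→13,p→19,s→11 11:3→11,2→14,p→4,s→11 12:3→4,2→12,p→12,s→20 13:3→4,2→13,p→21,s→14 14:3→4,2→14,p→4,s→14 15:3→15,2→4,p→22,s→23 16:3→24,2→21,p→16,s→25 17:3→4,2→17,p→26,s→14 18:3→18,2→21,p→19,s→27 19:3→19,2→21,p→19,s→23 20:3→4,2→4,p→20,s→28 21:3→4,2→21,p→21,s→28 22:3→29,2→4,p→22,s→25 23:3→23,2→4,p→4,s→23 24:3→24,2→30,p→24,s→4 25:3→31,2→4,p→4,s→25 26:3→4,2→21,p→21,s→32 27:3→27,2→33,p→4,s→27 28:3→4,2→4,p→4,s→28 29:3→29,2→4,p→29,s→4 30:3→4,2→30,p→30,s→4 31:3→31,2→4,p→4,s→4 32:3→4,2→33,p→4,s→32 33:3→4,2→33,p→4,s→28.
'23': N↓-sim [42, 18, 1] end={s14} ∉↓L; 2/2 single-dels accept.
'ssp': |S_i|=[42, 36, 11, 1] end={s14} rej; 3/3 single-dels accept.
'pps2': run [42, 35, 20, 11, 1] end={s14} — reject; 4/4 deletions ∈↓L.
'psp3s': run [42, 35, 24, 14, 6, 1] end={s14} ∉↓L; 5/5 deletions ∈↓L.
's3p2s2': run [42, 36, 33, 24, 7, 2, 1] end={s14} ∉↓L; 6/6 single-dels accept.
5 minimals (antichain).

min(Σ*\↓L) = [23, ssp, pps2, psp3s, s3p2s2].


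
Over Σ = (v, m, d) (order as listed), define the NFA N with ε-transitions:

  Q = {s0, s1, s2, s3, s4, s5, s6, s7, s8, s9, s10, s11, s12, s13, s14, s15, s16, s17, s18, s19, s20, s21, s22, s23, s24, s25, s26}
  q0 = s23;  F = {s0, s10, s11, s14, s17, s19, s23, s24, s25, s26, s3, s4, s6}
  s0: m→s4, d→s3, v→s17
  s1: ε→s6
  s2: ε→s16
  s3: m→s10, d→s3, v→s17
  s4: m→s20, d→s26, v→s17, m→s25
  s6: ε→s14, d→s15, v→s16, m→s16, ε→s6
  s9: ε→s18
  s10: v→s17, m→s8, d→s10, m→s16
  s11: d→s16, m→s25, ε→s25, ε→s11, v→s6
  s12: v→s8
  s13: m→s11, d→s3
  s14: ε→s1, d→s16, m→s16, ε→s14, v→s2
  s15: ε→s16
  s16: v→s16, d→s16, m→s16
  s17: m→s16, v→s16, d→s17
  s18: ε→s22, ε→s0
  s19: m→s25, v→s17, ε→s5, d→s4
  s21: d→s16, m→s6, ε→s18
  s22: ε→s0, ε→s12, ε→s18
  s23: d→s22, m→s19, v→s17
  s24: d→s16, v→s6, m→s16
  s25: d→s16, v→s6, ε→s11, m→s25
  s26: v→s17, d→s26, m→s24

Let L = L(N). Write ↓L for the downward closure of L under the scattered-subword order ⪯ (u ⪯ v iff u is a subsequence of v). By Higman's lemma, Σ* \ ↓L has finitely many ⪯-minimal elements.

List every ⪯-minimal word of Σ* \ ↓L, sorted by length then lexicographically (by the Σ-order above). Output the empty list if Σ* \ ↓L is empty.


A = [vv, vm, mmd, ddmm].

|Q|=27, |F|=13, |δ|=67 (18 ε).
min D↑ (12 st, q0=0, F={4}): 0:v→1,m→2,d→3 1:v→4,m→4,d→1 2:v→1,m→5,d→6 3:v→1,m→6,d→7 4:v→4,m→4,d→4 5:v→8,m→5,d→4 6:v→1,m→5,d→9 7:v→1,m→10,d→7 8:v→4,m→4,d→4 9:v→1,m→11,d→9 10:v→1,m→4,d→10 11:v→8,m→4,d→4.
'vv': run [23, 8, 2] end={s16,s2} — reject; 2/2 del acc.
'vm': run [23, 8, 1] end={s16} ∉↓L; 2/2 deletions ∈↓L.
'mmd': |S_i|=[23, 17, 11, 2] end={s15,s16} rej; 3/3 deletions ∈↓L.
'ddmm': run [23, 20, 12, 10, 2] end={s16,s8} — reject; 4/4 deletions ∈↓L.
4 obstructions.


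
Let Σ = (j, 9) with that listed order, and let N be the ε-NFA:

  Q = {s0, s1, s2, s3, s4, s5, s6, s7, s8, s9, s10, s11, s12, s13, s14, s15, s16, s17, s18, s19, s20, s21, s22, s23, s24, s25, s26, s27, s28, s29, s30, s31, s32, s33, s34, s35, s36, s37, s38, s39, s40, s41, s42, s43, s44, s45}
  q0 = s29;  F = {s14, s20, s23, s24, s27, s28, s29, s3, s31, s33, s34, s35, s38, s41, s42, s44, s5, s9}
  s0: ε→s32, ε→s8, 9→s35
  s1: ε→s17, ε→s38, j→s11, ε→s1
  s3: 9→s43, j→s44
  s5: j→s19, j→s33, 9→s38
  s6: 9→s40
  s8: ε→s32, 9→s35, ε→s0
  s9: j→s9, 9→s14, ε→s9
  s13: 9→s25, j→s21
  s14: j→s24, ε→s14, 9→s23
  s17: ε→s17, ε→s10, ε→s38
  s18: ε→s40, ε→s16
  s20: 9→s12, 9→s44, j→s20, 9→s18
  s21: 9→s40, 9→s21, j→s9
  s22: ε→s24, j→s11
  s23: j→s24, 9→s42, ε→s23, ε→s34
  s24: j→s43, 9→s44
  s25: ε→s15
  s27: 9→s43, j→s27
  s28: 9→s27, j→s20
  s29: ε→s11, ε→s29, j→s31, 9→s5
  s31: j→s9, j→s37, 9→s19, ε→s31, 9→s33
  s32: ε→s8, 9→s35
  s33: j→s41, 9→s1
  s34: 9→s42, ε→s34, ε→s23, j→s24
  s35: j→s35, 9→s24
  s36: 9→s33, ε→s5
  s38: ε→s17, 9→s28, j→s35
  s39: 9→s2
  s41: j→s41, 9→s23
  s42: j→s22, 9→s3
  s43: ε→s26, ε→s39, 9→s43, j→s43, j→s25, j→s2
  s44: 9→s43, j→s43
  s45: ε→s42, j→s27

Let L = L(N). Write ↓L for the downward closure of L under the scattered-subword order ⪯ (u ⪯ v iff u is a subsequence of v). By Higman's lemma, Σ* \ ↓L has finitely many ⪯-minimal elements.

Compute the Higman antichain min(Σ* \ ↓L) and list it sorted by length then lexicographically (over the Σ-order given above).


min(Σ*\↓L) = [jj9jj, 99j9j, 99999, jj9j99].

|Q|=46, |F|=18, |δ|=88 (29 ε).
min D↑ (18 st, q0=0, F={14}): 0:j→1,9→2 1:j→3,9→4 2:j→4,9→5 3:j→3,9→6 4:j→7,9→5 5:j→8,9→9 6:j→10,9→11 7:j→7,9→11 8:j→8,9→10 9:j→12,9→13 10:j→14,9→15 11:j→10,9→16 12:j→12,9→15 13:j→13,9→14 14:j→14,9→14 15:j→14,9→14 16:j→10,9→17 17:j→15,9→14 (ε-aug+det+¬).
'jj9jj': run [35, 33, 25, 19, 10, 7] end={s11,s15,s2,s25,s26,s39,s43} ∉↓L; 5/5 single-dels accept.
'99j9j': |S_i|=[35, 31, 26, 17, 12, 6] end={s15,s2,s25,s26,s39,s43} ∉↓L; 5/5 deletions ∈↓L.
'99999': |S_i|=[35, 31, 26, 19, 13, 6] end={s15,s2,s25,s26,s39,s43} ∉↓L; 5/5 del acc.
'jj9j99': N↓-sim [35, 33, 25, 19, 10, 7, 6] end={s15,s2,s25,s26,s39,s43} — reject; 6/6 single-dels accept.
4 minimals (antichain).


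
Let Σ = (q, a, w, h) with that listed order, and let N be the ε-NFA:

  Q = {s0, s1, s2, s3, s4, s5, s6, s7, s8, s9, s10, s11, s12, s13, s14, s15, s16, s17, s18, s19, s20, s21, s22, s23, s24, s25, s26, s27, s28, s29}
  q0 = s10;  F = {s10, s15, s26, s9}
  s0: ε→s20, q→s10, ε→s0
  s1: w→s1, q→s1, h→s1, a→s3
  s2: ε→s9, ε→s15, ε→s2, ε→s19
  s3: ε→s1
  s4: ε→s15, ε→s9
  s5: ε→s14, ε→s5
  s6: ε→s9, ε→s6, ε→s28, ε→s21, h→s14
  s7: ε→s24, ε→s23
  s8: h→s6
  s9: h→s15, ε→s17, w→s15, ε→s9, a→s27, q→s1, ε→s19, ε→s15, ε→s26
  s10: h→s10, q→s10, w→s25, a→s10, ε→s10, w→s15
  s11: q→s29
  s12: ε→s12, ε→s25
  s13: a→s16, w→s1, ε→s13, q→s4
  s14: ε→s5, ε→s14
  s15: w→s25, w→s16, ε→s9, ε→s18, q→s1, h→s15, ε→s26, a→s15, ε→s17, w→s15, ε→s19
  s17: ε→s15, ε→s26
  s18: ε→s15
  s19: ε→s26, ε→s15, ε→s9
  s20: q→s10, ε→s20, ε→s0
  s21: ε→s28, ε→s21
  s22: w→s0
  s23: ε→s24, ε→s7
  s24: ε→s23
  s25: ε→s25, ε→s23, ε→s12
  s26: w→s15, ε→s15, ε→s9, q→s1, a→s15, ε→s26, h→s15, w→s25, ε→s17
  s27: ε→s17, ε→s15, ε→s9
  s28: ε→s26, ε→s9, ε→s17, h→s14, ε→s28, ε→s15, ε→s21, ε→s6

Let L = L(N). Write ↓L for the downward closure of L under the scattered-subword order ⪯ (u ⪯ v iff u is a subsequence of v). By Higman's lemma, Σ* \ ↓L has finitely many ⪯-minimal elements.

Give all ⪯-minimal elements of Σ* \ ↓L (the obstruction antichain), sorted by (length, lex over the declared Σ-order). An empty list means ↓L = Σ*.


|Q|=30, |F|=4, |δ|=97 (63 ε).
min D↑ (3 st, q0=0, F={2}): 0:q→0,a→0,w→1,h→0 1:q→2,a→1,w→1,h→1 2:q→2,a→2,w→2,h→2 (ε-aug+det+¬).
'wq': run [16, 15, 2] end={s1,s3} — reject; 2/2 single-dels accept.
1 obstructions.

A = [wq].
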